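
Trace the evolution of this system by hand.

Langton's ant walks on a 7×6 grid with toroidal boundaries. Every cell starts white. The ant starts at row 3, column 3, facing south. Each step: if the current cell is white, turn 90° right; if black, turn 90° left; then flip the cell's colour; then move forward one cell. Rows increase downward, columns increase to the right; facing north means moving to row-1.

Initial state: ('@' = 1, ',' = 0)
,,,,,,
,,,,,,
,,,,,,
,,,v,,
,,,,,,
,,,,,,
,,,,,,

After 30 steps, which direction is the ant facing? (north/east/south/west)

[0] ,,,,,,
,,,,,,
,,,,,,
,,,v,,
,,,,,,
,,,,,,
,,,,,,
[1] ,,,,,,
,,,,,,
,,,,,,
,,<@,,
,,,,,,
,,,,,,
,,,,,,
[2] ,,,,,,
,,,,,,
,,^,,,
,,@@,,
,,,,,,
,,,,,,
,,,,,,
[3] ,,,,,,
,,,,,,
,,@>,,
,,@@,,
,,,,,,
,,,,,,
,,,,,,
[4] ,,,,,,
,,,,,,
,,@@,,
,,@v,,
,,,,,,
,,,,,,
,,,,,,
[5] ,,,,,,
,,,,,,
,,@@,,
,,@,>,
,,,,,,
,,,,,,
,,,,,,
[6] ,,,,,,
,,,,,,
,,@@,,
,,@,@,
,,,,v,
,,,,,,
,,,,,,
[7] ,,,,,,
,,,,,,
,,@@,,
,,@,@,
,,,<@,
,,,,,,
,,,,,,
[8] ,,,,,,
,,,,,,
,,@@,,
,,@^@,
,,,@@,
,,,,,,
,,,,,,
[9] ,,,,,,
,,,,,,
,,@@,,
,,@@>,
,,,@@,
,,,,,,
,,,,,,
[10] ,,,,,,
,,,,,,
,,@@^,
,,@@,,
,,,@@,
,,,,,,
,,,,,,
[11] ,,,,,,
,,,,,,
,,@@@>
,,@@,,
,,,@@,
,,,,,,
,,,,,,
[12] ,,,,,,
,,,,,,
,,@@@@
,,@@,v
,,,@@,
,,,,,,
,,,,,,
[13] ,,,,,,
,,,,,,
,,@@@@
,,@@<@
,,,@@,
,,,,,,
,,,,,,
[14] ,,,,,,
,,,,,,
,,@@^@
,,@@@@
,,,@@,
,,,,,,
,,,,,,
[15] ,,,,,,
,,,,,,
,,@<,@
,,@@@@
,,,@@,
,,,,,,
,,,,,,
[16] ,,,,,,
,,,,,,
,,@,,@
,,@v@@
,,,@@,
,,,,,,
,,,,,,
[17] ,,,,,,
,,,,,,
,,@,,@
,,@,>@
,,,@@,
,,,,,,
,,,,,,
[18] ,,,,,,
,,,,,,
,,@,^@
,,@,,@
,,,@@,
,,,,,,
,,,,,,
[19] ,,,,,,
,,,,,,
,,@,@>
,,@,,@
,,,@@,
,,,,,,
,,,,,,
[20] ,,,,,,
,,,,,^
,,@,@,
,,@,,@
,,,@@,
,,,,,,
,,,,,,
[21] ,,,,,,
>,,,,@
,,@,@,
,,@,,@
,,,@@,
,,,,,,
,,,,,,
[22] ,,,,,,
@,,,,@
v,@,@,
,,@,,@
,,,@@,
,,,,,,
,,,,,,
[23] ,,,,,,
@,,,,@
@,@,@<
,,@,,@
,,,@@,
,,,,,,
,,,,,,
[24] ,,,,,,
@,,,,^
@,@,@@
,,@,,@
,,,@@,
,,,,,,
,,,,,,
[25] ,,,,,,
@,,,<,
@,@,@@
,,@,,@
,,,@@,
,,,,,,
,,,,,,
[26] ,,,,^,
@,,,@,
@,@,@@
,,@,,@
,,,@@,
,,,,,,
,,,,,,
[27] ,,,,@>
@,,,@,
@,@,@@
,,@,,@
,,,@@,
,,,,,,
,,,,,,
[28] ,,,,@@
@,,,@v
@,@,@@
,,@,,@
,,,@@,
,,,,,,
,,,,,,
[29] ,,,,@@
@,,,<@
@,@,@@
,,@,,@
,,,@@,
,,,,,,
,,,,,,
[30] ,,,,@@
@,,,,@
@,@,v@
,,@,,@
,,,@@,
,,,,,,
,,,,,,

south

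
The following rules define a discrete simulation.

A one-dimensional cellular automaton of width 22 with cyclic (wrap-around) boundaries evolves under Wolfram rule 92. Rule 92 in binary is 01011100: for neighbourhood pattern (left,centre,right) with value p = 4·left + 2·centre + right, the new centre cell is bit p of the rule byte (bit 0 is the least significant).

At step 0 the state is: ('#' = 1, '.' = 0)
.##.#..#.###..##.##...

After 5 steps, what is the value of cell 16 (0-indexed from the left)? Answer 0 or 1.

gen 0: .##.#..#.###..##.##...
gen 1: .##.##.#.#.##.##.###..
gen 2: .##.##.#.#.##.##.#.##.
gen 3: .##.##.#.#.##.##.#.###
gen 4: .##.##.#.#.##.##.#.#.#
gen 5: .##.##.#.#.##.##.#.#.#

0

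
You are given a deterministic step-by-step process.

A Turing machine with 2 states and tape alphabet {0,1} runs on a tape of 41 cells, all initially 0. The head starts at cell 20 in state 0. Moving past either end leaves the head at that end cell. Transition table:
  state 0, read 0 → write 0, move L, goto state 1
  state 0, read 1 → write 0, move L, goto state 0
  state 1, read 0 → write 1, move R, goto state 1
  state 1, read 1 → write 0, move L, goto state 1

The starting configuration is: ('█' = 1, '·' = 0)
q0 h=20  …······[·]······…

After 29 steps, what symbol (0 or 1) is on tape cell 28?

1

t=0: q0 h=20  …······[·]······…
t=1: q1 h=19  …······[·]······…
t=2: q1 h=20  …·····█[·]······…
t=3: q1 h=21  …····██[·]······…
t=4: q1 h=22  …···███[·]······…
t=5: q1 h=23  …··████[·]······…
t=6: q1 h=24  …·█████[·]······…
t=7: q1 h=25  …██████[·]······…
t=8: q1 h=26  …██████[·]······…
t=9: q1 h=27  …██████[·]······…
t=10: q1 h=28  …██████[·]······…
t=11: q1 h=29  …██████[·]······…
t=12: q1 h=30  …██████[·]······…
t=13: q1 h=31  …██████[·]······…
t=14: q1 h=32  …██████[·]······…
t=15: q1 h=33  …██████[·]······…
t=16: q1 h=34  …██████[·]······|
t=17: q1 h=35  …██████[·]·····|
t=18: q1 h=36  …██████[·]····|
t=19: q1 h=37  …██████[·]···|
t=20: q1 h=38  …██████[·]··|
t=21: q1 h=39  …██████[·]·|
t=22: q1 h=40  …██████[·]|
t=23: q1 h=40  …██████[█]|
t=24: q1 h=39  …██████[█]·|
t=25: q1 h=38  …██████[█]··|
t=26: q1 h=37  …██████[█]···|
t=27: q1 h=36  …██████[█]····|
t=28: q1 h=35  …██████[█]·····|
t=29: q1 h=34  …██████[█]······|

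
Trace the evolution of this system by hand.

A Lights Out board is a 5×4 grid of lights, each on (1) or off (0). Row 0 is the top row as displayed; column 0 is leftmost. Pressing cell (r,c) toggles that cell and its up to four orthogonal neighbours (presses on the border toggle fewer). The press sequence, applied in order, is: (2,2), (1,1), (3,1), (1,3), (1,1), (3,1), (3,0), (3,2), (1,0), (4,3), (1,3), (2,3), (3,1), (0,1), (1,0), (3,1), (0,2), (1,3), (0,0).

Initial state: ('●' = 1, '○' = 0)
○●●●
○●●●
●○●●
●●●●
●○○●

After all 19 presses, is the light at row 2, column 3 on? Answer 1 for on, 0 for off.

0

0) ○●●●
○●●●
●○●●
●●●●
●○○●
1) ○●●●
○●○●
●●○○
●●○●
●○○●
2) ○○●●
●○●●
●○○○
●●○●
●○○●
3) ○○●●
●○●●
●●○○
○○●●
●●○●
4) ○○●○
●○○○
●●○●
○○●●
●●○●
5) ○●●○
○●●○
●○○●
○○●●
●●○●
6) ○●●○
○●●○
●●○●
●●○●
●○○●
7) ○●●○
○●●○
○●○●
○○○●
○○○●
8) ○●●○
○●●○
○●●●
○●●○
○○●●
9) ●●●○
●○●○
●●●●
○●●○
○○●●
10) ●●●○
●○●○
●●●●
○●●●
○○○○
11) ●●●●
●○○●
●●●○
○●●●
○○○○
12) ●●●●
●○○○
●●○●
○●●○
○○○○
13) ●●●●
●○○○
●○○●
●○○○
○●○○
14) ○○○●
●●○○
●○○●
●○○○
○●○○
15) ●○○●
○○○○
○○○●
●○○○
○●○○
16) ●○○●
○○○○
○●○●
○●●○
○○○○
17) ●●●○
○○●○
○●○●
○●●○
○○○○
18) ●●●●
○○○●
○●○○
○●●○
○○○○
19) ○○●●
●○○●
○●○○
○●●○
○○○○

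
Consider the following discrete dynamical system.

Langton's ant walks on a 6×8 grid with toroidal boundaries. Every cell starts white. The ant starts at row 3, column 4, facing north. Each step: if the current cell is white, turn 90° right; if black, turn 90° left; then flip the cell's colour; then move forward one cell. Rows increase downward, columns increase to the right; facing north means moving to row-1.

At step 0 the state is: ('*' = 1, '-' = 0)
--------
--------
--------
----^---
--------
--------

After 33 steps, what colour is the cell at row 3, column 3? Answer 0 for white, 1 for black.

0

0) --------
--------
--------
----^---
--------
--------
1) --------
--------
--------
----*>--
--------
--------
2) --------
--------
--------
----**--
-----v--
--------
3) --------
--------
--------
----**--
----<*--
--------
4) --------
--------
--------
----^*--
----**--
--------
5) --------
--------
--------
---<-*--
----**--
--------
6) --------
--------
---^----
---*-*--
----**--
--------
7) --------
--------
---*>---
---*-*--
----**--
--------
8) --------
--------
---**---
---*v*--
----**--
--------
9) --------
--------
---**---
---<**--
----**--
--------
10) --------
--------
---**---
----**--
---v**--
--------
11) --------
--------
---**---
----**--
--<***--
--------
12) --------
--------
---**---
--^-**--
--****--
--------
13) --------
--------
---**---
--*>**--
--****--
--------
14) --------
--------
---**---
--****--
--*v**--
--------
15) --------
--------
---**---
--****--
--*->*--
--------
16) --------
--------
---**---
--**^*--
--*--*--
--------
17) --------
--------
---**---
--*<-*--
--*--*--
--------
18) --------
--------
---**---
--*--*--
--*v-*--
--------
19) --------
--------
---**---
--*--*--
--<*-*--
--------
20) --------
--------
---**---
--*--*--
---*-*--
--v-----
21) --------
--------
---**---
--*--*--
---*-*--
-<*-----
22) --------
--------
---**---
--*--*--
-^-*-*--
-**-----
23) --------
--------
---**---
--*--*--
-*>*-*--
-**-----
24) --------
--------
---**---
--*--*--
-***-*--
-*v-----
25) --------
--------
---**---
--*--*--
-***-*--
-*->----
26) ---v----
--------
---**---
--*--*--
-***-*--
-*-*----
27) --<*----
--------
---**---
--*--*--
-***-*--
-*-*----
28) --**----
--------
---**---
--*--*--
-***-*--
-*^*----
29) --**----
--------
---**---
--*--*--
-***-*--
-**>----
30) --**----
--------
---**---
--*--*--
-**^-*--
-**-----
31) --**----
--------
---**---
--*--*--
-*<--*--
-**-----
32) --**----
--------
---**---
--*--*--
-*---*--
-*v-----
33) --**----
--------
---**---
--*--*--
-*---*--
-*->----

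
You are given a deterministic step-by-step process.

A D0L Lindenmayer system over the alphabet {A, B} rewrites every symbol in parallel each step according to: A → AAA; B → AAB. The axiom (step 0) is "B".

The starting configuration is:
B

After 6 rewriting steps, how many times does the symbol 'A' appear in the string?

728

t=0: B
t=1: AAB
t=2: AAAAAAAAB
t=3: AAAAAAAAAAAAAAAAAAAAAAAAAAB
t=4: AAAAAAAAAAAAAAAAAAAAAAAAAAAAAAAAAAAAAAAAAAAAAAAAAAAAAAAAAAAAAAAAAAAAAAAAAAAAAAAAB
t=5: AAAAAAAAAAAAAAAAAAAAAAAAAAAAAAAAAAAAAAAAAAAAAAAAAAAAAAAAAA…AAAAAAAAAAAAAAAAAAAAAAAAAAAAAAAAAAAAAAAAAAAAAAAAAAAAAAAAAB  (len 243)
t=6: AAAAAAAAAAAAAAAAAAAAAAAAAAAAAAAAAAAAAAAAAAAAAAAAAAAAAAAAAA…AAAAAAAAAAAAAAAAAAAAAAAAAAAAAAAAAAAAAAAAAAAAAAAAAAAAAAAAAB  (len 729)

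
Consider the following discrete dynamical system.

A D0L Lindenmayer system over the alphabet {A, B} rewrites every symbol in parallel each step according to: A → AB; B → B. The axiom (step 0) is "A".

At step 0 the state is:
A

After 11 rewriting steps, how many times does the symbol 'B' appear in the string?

k=0  A
k=1  AB
k=2  ABB
k=3  ABBB
k=4  ABBBB
k=5  ABBBBB
k=6  ABBBBBB
k=7  ABBBBBBB
k=8  ABBBBBBBB
k=9  ABBBBBBBBB
k=10  ABBBBBBBBBB
k=11  ABBBBBBBBBBB

11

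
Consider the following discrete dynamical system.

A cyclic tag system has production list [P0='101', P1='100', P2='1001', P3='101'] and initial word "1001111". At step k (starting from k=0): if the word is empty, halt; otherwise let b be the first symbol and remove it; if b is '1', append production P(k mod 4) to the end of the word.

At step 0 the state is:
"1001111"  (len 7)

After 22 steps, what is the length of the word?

26

k=0  "1001111"  (len 7)
k=1  "001111101"  (len 9)
k=2  "01111101"  (len 8)
k=3  "1111101"  (len 7)
k=4  "111101101"  (len 9)
k=5  "11101101101"  (len 11)
k=6  "1101101101100"  (len 13)
k=7  "1011011011001001"  (len 16)
k=8  "011011011001001101"  (len 18)
k=9  "11011011001001101"  (len 17)
k=10  "1011011001001101100"  (len 19)
k=11  "0110110010011011001001"  (len 22)
k=12  "110110010011011001001"  (len 21)
k=13  "10110010011011001001101"  (len 23)
k=14  "0110010011011001001101100"  (len 25)
k=15  "110010011011001001101100"  (len 24)
k=16  "10010011011001001101100101"  (len 26)
k=17  "0010011011001001101100101101"  (len 28)
k=18  "010011011001001101100101101"  (len 27)
k=19  "10011011001001101100101101"  (len 26)
k=20  "0011011001001101100101101101"  (len 28)
k=21  "011011001001101100101101101"  (len 27)
k=22  "11011001001101100101101101"  (len 26)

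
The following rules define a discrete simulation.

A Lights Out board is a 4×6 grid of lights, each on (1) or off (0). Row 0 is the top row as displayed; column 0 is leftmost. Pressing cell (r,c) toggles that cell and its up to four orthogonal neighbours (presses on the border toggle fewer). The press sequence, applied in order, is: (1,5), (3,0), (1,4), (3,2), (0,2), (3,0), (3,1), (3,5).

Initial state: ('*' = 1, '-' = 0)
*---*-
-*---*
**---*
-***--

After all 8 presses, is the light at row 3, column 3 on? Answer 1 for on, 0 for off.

0

k=0  *---*-
-*---*
**---*
-***--
k=1  *---**
-*--*-
**----
-***--
k=2  *---**
-*--*-
-*----
*-**--
k=3  *----*
-*-*-*
-*--*-
*-**--
k=4  *----*
-*-*-*
-**-*-
**----
k=5  ****-*
-***-*
-**-*-
**----
k=6  ****-*
-***-*
***-*-
------
k=7  ****-*
-***-*
*-*-*-
***---
k=8  ****-*
-***-*
*-*-**
***-**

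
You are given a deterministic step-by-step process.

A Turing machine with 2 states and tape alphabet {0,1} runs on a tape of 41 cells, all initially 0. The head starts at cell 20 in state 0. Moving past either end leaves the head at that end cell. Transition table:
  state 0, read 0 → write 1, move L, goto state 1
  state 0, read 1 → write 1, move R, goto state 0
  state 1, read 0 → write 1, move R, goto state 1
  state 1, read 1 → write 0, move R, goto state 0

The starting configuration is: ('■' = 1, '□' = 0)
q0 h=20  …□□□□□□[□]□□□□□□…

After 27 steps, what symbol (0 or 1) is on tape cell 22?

1

0) q0 h=20  …□□□□□□[□]□□□□□□…
1) q1 h=19  …□□□□□□[□]■□□□□□…
2) q1 h=20  …□□□□□■[■]□□□□□□…
3) q0 h=21  …□□□□■□[□]□□□□□□…
4) q1 h=20  …□□□□□■[□]■□□□□□…
5) q1 h=21  …□□□□■■[■]□□□□□□…
6) q0 h=22  …□□□■■□[□]□□□□□□…
7) q1 h=21  …□□□□■■[□]■□□□□□…
8) q1 h=22  …□□□■■■[■]□□□□□□…
9) q0 h=23  …□□■■■□[□]□□□□□□…
10) q1 h=22  …□□□■■■[□]■□□□□□…
11) q1 h=23  …□□■■■■[■]□□□□□□…
12) q0 h=24  …□■■■■□[□]□□□□□□…
13) q1 h=23  …□□■■■■[□]■□□□□□…
14) q1 h=24  …□■■■■■[■]□□□□□□…
15) q0 h=25  …■■■■■□[□]□□□□□□…
16) q1 h=24  …□■■■■■[□]■□□□□□…
17) q1 h=25  …■■■■■■[■]□□□□□□…
18) q0 h=26  …■■■■■□[□]□□□□□□…
19) q1 h=25  …■■■■■■[□]■□□□□□…
20) q1 h=26  …■■■■■■[■]□□□□□□…
21) q0 h=27  …■■■■■□[□]□□□□□□…
22) q1 h=26  …■■■■■■[□]■□□□□□…
23) q1 h=27  …■■■■■■[■]□□□□□□…
24) q0 h=28  …■■■■■□[□]□□□□□□…
25) q1 h=27  …■■■■■■[□]■□□□□□…
26) q1 h=28  …■■■■■■[■]□□□□□□…
27) q0 h=29  …■■■■■□[□]□□□□□□…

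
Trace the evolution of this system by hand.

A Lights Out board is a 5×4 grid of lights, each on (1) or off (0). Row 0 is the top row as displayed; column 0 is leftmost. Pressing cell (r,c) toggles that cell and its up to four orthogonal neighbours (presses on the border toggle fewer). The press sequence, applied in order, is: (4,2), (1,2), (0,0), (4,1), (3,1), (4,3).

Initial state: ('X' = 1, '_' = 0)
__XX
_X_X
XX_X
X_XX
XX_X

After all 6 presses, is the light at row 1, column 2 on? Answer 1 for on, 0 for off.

1

[0] __XX
_X_X
XX_X
X_XX
XX_X
[1] __XX
_X_X
XX_X
X__X
X_X_
[2] ___X
__X_
XXXX
X__X
X_X_
[3] XX_X
X_X_
XXXX
X__X
X_X_
[4] XX_X
X_X_
XXXX
XX_X
_X__
[5] XX_X
X_X_
X_XX
__XX
____
[6] XX_X
X_X_
X_XX
__X_
__XX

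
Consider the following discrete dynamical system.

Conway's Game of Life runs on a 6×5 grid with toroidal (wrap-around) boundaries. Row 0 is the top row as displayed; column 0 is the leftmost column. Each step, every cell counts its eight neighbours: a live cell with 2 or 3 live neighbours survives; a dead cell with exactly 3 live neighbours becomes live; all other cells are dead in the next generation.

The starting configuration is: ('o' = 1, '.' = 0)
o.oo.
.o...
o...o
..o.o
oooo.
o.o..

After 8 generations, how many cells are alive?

gen 0: o.oo.
.o...
o...o
..o.o
oooo.
o.o..
gen 1: o.ooo
.ooo.
oo.oo
..o..
o....
o....
gen 2: o....
.....
o...o
..oo.
.o...
o..o.
gen 3: ....o
o...o
...oo
ooooo
.o.oo
oo..o
gen 4: .o.o.
o....
.....
.o...
.....
.oo..
gen 5: oo...
.....
.....
.....
.oo..
.oo..
gen 6: ooo..
.....
.....
.....
.oo..
.....
gen 7: .o...
.o...
.....
.....
.....
o....
gen 8: oo...
.....
.....
.....
.....
.....

2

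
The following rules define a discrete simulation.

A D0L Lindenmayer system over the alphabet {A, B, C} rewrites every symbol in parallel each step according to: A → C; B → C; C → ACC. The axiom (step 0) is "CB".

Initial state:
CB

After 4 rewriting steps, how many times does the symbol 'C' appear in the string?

41

k=0  CB
k=1  ACCC
k=2  CACCACCACC
k=3  ACCCACCACCCACCACCCACCACC
k=4  CACCACCACCCACCACCCACCACCACCCACCACCCACCACCACCCACCACCCACCACC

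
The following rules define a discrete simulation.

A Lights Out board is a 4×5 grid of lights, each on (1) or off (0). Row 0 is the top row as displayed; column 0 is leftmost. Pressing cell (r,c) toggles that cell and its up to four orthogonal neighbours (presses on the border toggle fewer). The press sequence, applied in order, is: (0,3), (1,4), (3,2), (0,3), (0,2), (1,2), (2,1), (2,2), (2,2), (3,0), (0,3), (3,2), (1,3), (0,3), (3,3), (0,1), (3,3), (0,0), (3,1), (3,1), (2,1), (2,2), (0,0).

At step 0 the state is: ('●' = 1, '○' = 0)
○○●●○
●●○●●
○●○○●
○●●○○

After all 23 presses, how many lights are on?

gen 0: ○○●●○
●●○●●
○●○○●
○●●○○
gen 1: ○○○○●
●●○○●
○●○○●
○●●○○
gen 2: ○○○○○
●●○●○
○●○○○
○●●○○
gen 3: ○○○○○
●●○●○
○●●○○
○○○●○
gen 4: ○○●●●
●●○○○
○●●○○
○○○●○
gen 5: ○●○○●
●●●○○
○●●○○
○○○●○
gen 6: ○●●○●
●○○●○
○●○○○
○○○●○
gen 7: ○●●○●
●●○●○
●○●○○
○●○●○
gen 8: ○●●○●
●●●●○
●●○●○
○●●●○
gen 9: ○●●○●
●●○●○
●○●○○
○●○●○
gen 10: ○●●○●
●●○●○
○○●○○
●○○●○
gen 11: ○●○●○
●●○○○
○○●○○
●○○●○
gen 12: ○●○●○
●●○○○
○○○○○
●●●○○
gen 13: ○●○○○
●●●●●
○○○●○
●●●○○
gen 14: ○●●●●
●●●○●
○○○●○
●●●○○
gen 15: ○●●●●
●●●○●
○○○○○
●●○●●
gen 16: ●○○●●
●○●○●
○○○○○
●●○●●
gen 17: ●○○●●
●○●○●
○○○●○
●●●○○
gen 18: ○●○●●
○○●○●
○○○●○
●●●○○
gen 19: ○●○●●
○○●○●
○●○●○
○○○○○
gen 20: ○●○●●
○○●○●
○○○●○
●●●○○
gen 21: ○●○●●
○●●○●
●●●●○
●○●○○
gen 22: ○●○●●
○●○○●
●○○○○
●○○○○
gen 23: ●○○●●
●●○○●
●○○○○
●○○○○

8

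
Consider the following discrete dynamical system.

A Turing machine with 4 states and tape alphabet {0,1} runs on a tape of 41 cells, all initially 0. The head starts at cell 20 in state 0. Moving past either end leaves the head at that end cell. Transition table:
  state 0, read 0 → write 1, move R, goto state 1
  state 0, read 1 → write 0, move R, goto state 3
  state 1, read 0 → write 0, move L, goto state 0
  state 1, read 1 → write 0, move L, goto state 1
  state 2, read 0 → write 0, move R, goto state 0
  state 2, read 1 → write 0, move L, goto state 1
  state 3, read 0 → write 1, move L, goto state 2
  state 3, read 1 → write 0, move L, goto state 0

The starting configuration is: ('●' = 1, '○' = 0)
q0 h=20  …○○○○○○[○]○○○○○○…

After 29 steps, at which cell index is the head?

29

0) q0 h=20  …○○○○○○[○]○○○○○○…
1) q1 h=21  …○○○○○●[○]○○○○○○…
2) q0 h=20  …○○○○○○[●]○○○○○○…
3) q3 h=21  …○○○○○○[○]○○○○○○…
4) q2 h=20  …○○○○○○[○]●○○○○○…
5) q0 h=21  …○○○○○○[●]○○○○○○…
6) q3 h=22  …○○○○○○[○]○○○○○○…
7) q2 h=21  …○○○○○○[○]●○○○○○…
8) q0 h=22  …○○○○○○[●]○○○○○○…
9) q3 h=23  …○○○○○○[○]○○○○○○…
10) q2 h=22  …○○○○○○[○]●○○○○○…
11) q0 h=23  …○○○○○○[●]○○○○○○…
12) q3 h=24  …○○○○○○[○]○○○○○○…
13) q2 h=23  …○○○○○○[○]●○○○○○…
14) q0 h=24  …○○○○○○[●]○○○○○○…
15) q3 h=25  …○○○○○○[○]○○○○○○…
16) q2 h=24  …○○○○○○[○]●○○○○○…
17) q0 h=25  …○○○○○○[●]○○○○○○…
18) q3 h=26  …○○○○○○[○]○○○○○○…
19) q2 h=25  …○○○○○○[○]●○○○○○…
20) q0 h=26  …○○○○○○[●]○○○○○○…
21) q3 h=27  …○○○○○○[○]○○○○○○…
22) q2 h=26  …○○○○○○[○]●○○○○○…
23) q0 h=27  …○○○○○○[●]○○○○○○…
24) q3 h=28  …○○○○○○[○]○○○○○○…
25) q2 h=27  …○○○○○○[○]●○○○○○…
26) q0 h=28  …○○○○○○[●]○○○○○○…
27) q3 h=29  …○○○○○○[○]○○○○○○…
28) q2 h=28  …○○○○○○[○]●○○○○○…
29) q0 h=29  …○○○○○○[●]○○○○○○…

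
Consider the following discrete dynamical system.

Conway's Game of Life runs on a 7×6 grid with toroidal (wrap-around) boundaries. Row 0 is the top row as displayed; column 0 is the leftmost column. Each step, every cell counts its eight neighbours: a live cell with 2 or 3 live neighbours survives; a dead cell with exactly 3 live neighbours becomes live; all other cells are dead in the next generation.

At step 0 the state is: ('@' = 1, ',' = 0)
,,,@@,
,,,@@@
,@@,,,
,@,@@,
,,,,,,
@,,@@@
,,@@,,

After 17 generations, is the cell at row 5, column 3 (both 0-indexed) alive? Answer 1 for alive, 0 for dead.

0

k=0  ,,,@@,
,,,@@@
,@@,,,
,@,@@,
,,,,,,
@,,@@@
,,@@,,
k=1  ,,,,,@
,,,,,@
@@,,,@
,@,@,,
@,@,,,
,,@@@@
,,@,,,
k=2  ,,,,,,
,,,,@@
,@@,@@
,,,,,@
@,,,,@
,,@,@@
,,@,,@
k=3  ,,,,@@
@,,@@@
,,,@,,
,@,,,,
@,,,,,
,@,@@,
,,,@@@
k=4  ,,,,,,
@,,@,,
@,@@,@
,,,,,,
@@@,,,
@,@@,,
@,@,,,
k=5  ,@,,,,
@@@@@@
@@@@@@
,,,@,@
@,@@,,
@,,@,@
,,@@,,
k=6  ,,,,,@
,,,,,,
,,,,,,
,,,,,,
@@@@,,
@,,,,@
@@@@@,
k=7  @@@@@@
,,,,,,
,,,,,,
,@@,,,
@@@,,@
,,,,,,
,@@@@,
k=8  @,,,,@
@@@@@@
,,,,,,
,,@,,,
@,@,,,
,,,,@@
,,,,,,
k=9  ,,@@,,
,@@@@,
@,,,@@
,@,,,,
,@,@,@
,,,,,@
@,,,@,
k=10  ,,,,,@
@@,,,,
@,,,@@
,@@,,,
,,@,@,
,,,,,@
,,,@@@
k=11  ,,,,,@
,@,,@,
,,@,,@
@@@,@,
,@@@,,
,,,,,@
@,,,,@
k=12  ,,,,@@
@,,,@@
,,@,@@
@,,,@@
,,,@@@
,@@,@@
@,,,@@
k=13  ,,,@,,
@,,,,,
,@,,,,
@,,,,,
,@@,,,
,@@,,,
,@,,,,
k=14  ,,,,,,
,,,,,,
@@,,,,
@,@,,,
@,@,,,
@,,,,,
,@,,,,
k=15  ,,,,,,
,,,,,,
@@,,,,
@,@,,@
@,,,,@
@,,,,,
,,,,,,
k=16  ,,,,,,
,,,,,,
@@,,,@
,,,,,,
,,,,,,
@,,,,@
,,,,,,
k=17  ,,,,,,
@,,,,,
@,,,,,
@,,,,,
,,,,,,
,,,,,,
,,,,,,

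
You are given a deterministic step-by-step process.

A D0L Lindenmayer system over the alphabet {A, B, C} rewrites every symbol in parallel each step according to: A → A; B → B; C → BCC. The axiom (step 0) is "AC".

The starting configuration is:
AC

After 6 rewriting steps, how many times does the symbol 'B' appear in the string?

63

t=0: AC
t=1: ABCC
t=2: ABBCCBCC
t=3: ABBBCCBCCBBCCBCC
t=4: ABBBBCCBCCBBCCBCCBBBCCBCCBBCCBCC
t=5: ABBBBBCCBCCBBCCBCCBBBCCBCCBBCCBCCBBBBCCBCCBBCCBCCBBBCCBCCBBCCBCC
t=6: ABBBBBBCCBCCBBCCBCCBBBCCBCCBBCCBCCBBBBCCBCCBBCCBCCBBBCCBCC…CCBCCBBCCBCCBBBCCBCCBBCCBCCBBBBCCBCCBBCCBCCBBBCCBCCBBCCBCC  (len 128)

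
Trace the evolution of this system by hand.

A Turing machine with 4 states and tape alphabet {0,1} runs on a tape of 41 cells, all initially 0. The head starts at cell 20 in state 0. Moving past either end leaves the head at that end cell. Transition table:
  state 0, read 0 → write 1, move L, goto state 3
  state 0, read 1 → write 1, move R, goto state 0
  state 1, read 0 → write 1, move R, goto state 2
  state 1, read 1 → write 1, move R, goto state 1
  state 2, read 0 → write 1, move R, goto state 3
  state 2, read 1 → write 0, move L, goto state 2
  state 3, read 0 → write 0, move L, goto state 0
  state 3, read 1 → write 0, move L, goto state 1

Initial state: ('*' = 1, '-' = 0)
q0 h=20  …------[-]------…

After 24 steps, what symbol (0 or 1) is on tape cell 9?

0

step 0: q0 h=20  …------[-]------…
step 1: q3 h=19  …------[-]*-----…
step 2: q0 h=18  …------[-]-*----…
step 3: q3 h=17  …------[-]*-*---…
step 4: q0 h=16  …------[-]-*-*--…
step 5: q3 h=15  …------[-]*-*-*-…
step 6: q0 h=14  …------[-]-*-*-*…
step 7: q3 h=13  …------[-]*-*-*-…
step 8: q0 h=12  …------[-]-*-*-*…
step 9: q3 h=11  …------[-]*-*-*-…
step 10: q0 h=10  …------[-]-*-*-*…
step 11: q3 h= 9  …------[-]*-*-*-…
step 12: q0 h= 8  …------[-]-*-*-*…
step 13: q3 h= 7  …------[-]*-*-*-…
step 14: q0 h= 6  |------[-]-*-*-*…
step 15: q3 h= 5  |-----[-]*-*-*-…
step 16: q0 h= 4  |----[-]-*-*-*…
step 17: q3 h= 3  |---[-]*-*-*-…
step 18: q0 h= 2  |--[-]-*-*-*…
step 19: q3 h= 1  |-[-]*-*-*-…
step 20: q0 h= 0  |[-]-*-*-*…
step 21: q3 h= 0  |[*]-*-*-*…
step 22: q1 h= 0  |[-]-*-*-*…
step 23: q2 h= 1  |*[-]*-*-*-…
step 24: q3 h= 2  |**[*]-*-*-*…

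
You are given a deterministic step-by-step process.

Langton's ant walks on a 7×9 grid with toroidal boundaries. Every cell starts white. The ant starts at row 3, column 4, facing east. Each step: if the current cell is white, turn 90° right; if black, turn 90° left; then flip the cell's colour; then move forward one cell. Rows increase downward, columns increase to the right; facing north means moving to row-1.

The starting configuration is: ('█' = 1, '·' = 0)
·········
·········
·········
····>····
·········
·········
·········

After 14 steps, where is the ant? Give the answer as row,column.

2,3

t=0: ·········
·········
·········
····>····
·········
·········
·········
t=1: ·········
·········
·········
····█····
····v····
·········
·········
t=2: ·········
·········
·········
····█····
···<█····
·········
·········
t=3: ·········
·········
·········
···^█····
···██····
·········
·········
t=4: ·········
·········
·········
···█>····
···██····
·········
·········
t=5: ·········
·········
····^····
···█·····
···██····
·········
·········
t=6: ·········
·········
····█>···
···█·····
···██····
·········
·········
t=7: ·········
·········
····██···
···█·v···
···██····
·········
·········
t=8: ·········
·········
····██···
···█<█···
···██····
·········
·········
t=9: ·········
·········
····^█···
···███···
···██····
·········
·········
t=10: ·········
·········
···<·█···
···███···
···██····
·········
·········
t=11: ·········
···^·····
···█·█···
···███···
···██····
·········
·········
t=12: ·········
···█>····
···█·█···
···███···
···██····
·········
·········
t=13: ·········
···██····
···█v█···
···███···
···██····
·········
·········
t=14: ·········
···██····
···<██···
···███···
···██····
·········
·········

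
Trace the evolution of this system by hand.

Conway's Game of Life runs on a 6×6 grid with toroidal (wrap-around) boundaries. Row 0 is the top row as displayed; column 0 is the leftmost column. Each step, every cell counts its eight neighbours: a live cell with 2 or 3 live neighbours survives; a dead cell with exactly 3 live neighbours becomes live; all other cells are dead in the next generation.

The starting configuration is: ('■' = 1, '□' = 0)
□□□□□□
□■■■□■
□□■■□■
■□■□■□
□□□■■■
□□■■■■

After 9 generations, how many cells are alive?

t=0: □□□□□□
□■■■□■
□□■■□■
■□■□■□
□□□■■■
□□■■■■
t=1: ■■□□□■
■■□■□□
□□□□□■
■■■□□□
■■□□□□
□□■□□■
t=2: □□□□■■
□■■□■□
□□□□□■
□□■□□■
□□□□□■
□□■□□■
t=3: ■■■□■■
■□□■■□
■■■■■■
■□□□■■
■□□□■■
■□□□□■
t=4: □□■□□□
□□□□□□
□□■□□□
□□■□□□
□■□□□□
□□□■□□
t=5: □□□□□□
□□□□□□
□□□□□□
□■■□□□
□□■□□□
□□■□□□
t=6: □□□□□□
□□□□□□
□□□□□□
□■■□□□
□□■■□□
□□□□□□
t=7: □□□□□□
□□□□□□
□□□□□□
□■■■□□
□■■■□□
□□□□□□
t=8: □□□□□□
□□□□□□
□□■□□□
□■□■□□
□■□■□□
□□■□□□
t=9: □□□□□□
□□□□□□
□□■□□□
□■□■□□
□■□■□□
□□■□□□

6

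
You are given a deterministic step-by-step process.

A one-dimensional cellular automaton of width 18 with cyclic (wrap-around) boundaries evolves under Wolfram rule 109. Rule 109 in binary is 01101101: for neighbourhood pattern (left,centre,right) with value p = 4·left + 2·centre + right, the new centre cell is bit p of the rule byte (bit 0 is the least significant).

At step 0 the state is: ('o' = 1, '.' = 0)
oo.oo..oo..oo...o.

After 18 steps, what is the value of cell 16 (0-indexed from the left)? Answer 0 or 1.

1

k=0  oo.oo..oo..oo...o.
k=1  ooooo..oo..oo.o.oo
k=2  ....o..oo..oooooo.
k=3  ooo.o..oo..o....o.
k=4  o.ooo..oo..o.oo.oo
k=5  ooo.o..oo..oooooo.
k=6  o.ooo..oo..o....oo
k=7  ooo.o..oo..o.oo.o.
k=8  o.ooo..oo..ooooooo
k=9  ooo.o..oo..o......
k=10  o.ooo..oo..o.oooo.
k=11  ooo.o..oo..ooo..oo
k=12  ..ooo..oo..o.o..o.
k=13  o.o.o..oo..ooo..o.
k=14  ooooo..oo..o.o..oo
k=15  ....o..oo..ooo..o.
k=16  ooo.o..oo..o.o..o.
k=17  o.ooo..oo..ooo..oo
k=18  ooo.o..oo..o.o..o.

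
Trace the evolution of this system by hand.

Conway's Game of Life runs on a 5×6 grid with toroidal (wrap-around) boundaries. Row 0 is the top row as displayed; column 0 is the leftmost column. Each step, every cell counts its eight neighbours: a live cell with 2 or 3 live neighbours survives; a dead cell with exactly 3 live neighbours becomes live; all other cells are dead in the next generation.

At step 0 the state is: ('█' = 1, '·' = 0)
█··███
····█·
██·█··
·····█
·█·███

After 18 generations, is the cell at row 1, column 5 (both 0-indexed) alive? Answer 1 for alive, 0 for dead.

0) █··███
····█·
██·█··
·····█
·█·███
1) █·█···
·██···
█···██
·█·█·█
··██··
2) ······
··██··
···███
·█·█·█
█··██·
3) ··█·█·
··██··
█····█
······
█·████
4) ······
·█████
······
·█·█··
·██·██
5) ······
··███·
██····
██·██·
█████·
6) ·····█
·███··
█·····
····█·
█···█·
7) ██████
███···
·███··
······
····█·
8) ····█·
······
█··█··
··██··
███·█·
9) ·█·█·█
······
··██··
█···██
·██·██
10) ·█·█·█
···██·
···███
█·····
·██···
11) ██·█··
█·····
···█·█
██████
·██···
12) █·····
███·██
···█··
·····█
······
13) █·····
██████
·███··
······
······
14) █·███·
····██
·····█
··█···
······
15) ···██·
█·····
····██
······
·██···
16) ·███··
···█··
·····█
······
··██··
17) ·█··█·
···██·
······
······
·█·█··
18) ····█·
···██·
······
······
··█···

0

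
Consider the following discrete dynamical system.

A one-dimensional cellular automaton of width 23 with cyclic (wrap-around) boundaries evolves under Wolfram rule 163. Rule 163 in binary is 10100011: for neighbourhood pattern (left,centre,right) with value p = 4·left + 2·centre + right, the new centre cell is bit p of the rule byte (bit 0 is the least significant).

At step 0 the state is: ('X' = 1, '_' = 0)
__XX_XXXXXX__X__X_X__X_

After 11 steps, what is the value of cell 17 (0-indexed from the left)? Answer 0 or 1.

0

gen 0: __XX_XXXXXX__X__X_X__X_
gen 1: XX__X_XXXX__X__X_X__X__
gen 2: ___X_X_XX__X__X_X__X__X
gen 3: _XX_X_X___X__X_X__X__X_
gen 4: X__X_X__XX__X_X__X__X__
gen 5: __X_X__X___X_X__X__X__X
gen 6: _X_X__X__XX_X__X__X__X_
gen 7: X_X__X__X__X__X__X__X__
gen 8: _X__X__X__X__X__X__X__X
gen 9: X__X__X__X__X__X__X__X_
gen 10: __X__X__X__X__X__X__X_X
gen 11: _X__X__X__X__X__X__X_X_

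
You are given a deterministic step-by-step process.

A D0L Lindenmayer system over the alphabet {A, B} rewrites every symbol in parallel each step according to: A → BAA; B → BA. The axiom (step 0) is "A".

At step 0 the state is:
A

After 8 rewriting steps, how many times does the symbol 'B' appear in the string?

gen 0: A
gen 1: BAA
gen 2: BABAABAA
gen 3: BABAABABAABAABABAABAA
gen 4: BABAABABAABAABABAABABAABAABABAABAABABAABABAABAABABAABAA
gen 5: BABAABABAABAABABAABABAABAABABAABAABABAABABAABAABABAABABAAB…BAABABAABABAABAABABAABABAABAABABAABAABABAABABAABAABABAABAA  (len 144)
gen 6: BABAABABAABAABABAABABAABAABABAABAABABAABABAABAABABAABABAAB…BAABABAABABAABAABABAABABAABAABABAABAABABAABABAABAABABAABAA  (len 377)
gen 7: BABAABABAABAABABAABABAABAABABAABAABABAABABAABAABABAABABAAB…BAABABAABABAABAABABAABABAABAABABAABAABABAABABAABAABABAABAA  (len 987)
gen 8: BABAABABAABAABABAABABAABAABABAABAABABAABABAABAABABAABABAAB…BAABABAABABAABAABABAABABAABAABABAABAABABAABABAABAABABAABAA  (len 2584)

987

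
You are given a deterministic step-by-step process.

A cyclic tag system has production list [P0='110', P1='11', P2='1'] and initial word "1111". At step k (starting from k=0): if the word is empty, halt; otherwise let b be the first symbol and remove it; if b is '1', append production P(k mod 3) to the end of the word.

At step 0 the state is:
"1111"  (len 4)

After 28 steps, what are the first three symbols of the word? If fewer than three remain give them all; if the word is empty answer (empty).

110

0) "1111"  (len 4)
1) "111110"  (len 6)
2) "1111011"  (len 7)
3) "1110111"  (len 7)
4) "110111110"  (len 9)
5) "1011111011"  (len 10)
6) "0111110111"  (len 10)
7) "111110111"  (len 9)
8) "1111011111"  (len 10)
9) "1110111111"  (len 10)
10) "110111111110"  (len 12)
11) "1011111111011"  (len 13)
12) "0111111110111"  (len 13)
13) "111111110111"  (len 12)
14) "1111111011111"  (len 13)
15) "1111110111111"  (len 13)
16) "111110111111110"  (len 15)
17) "1111011111111011"  (len 16)
18) "1110111111110111"  (len 16)
19) "110111111110111110"  (len 18)
20) "1011111111011111011"  (len 19)
21) "0111111110111110111"  (len 19)
22) "111111110111110111"  (len 18)
23) "1111111011111011111"  (len 19)
24) "1111110111110111111"  (len 19)
25) "111110111110111111110"  (len 21)
26) "1111011111011111111011"  (len 22)
27) "1110111110111111110111"  (len 22)
28) "110111110111111110111110"  (len 24)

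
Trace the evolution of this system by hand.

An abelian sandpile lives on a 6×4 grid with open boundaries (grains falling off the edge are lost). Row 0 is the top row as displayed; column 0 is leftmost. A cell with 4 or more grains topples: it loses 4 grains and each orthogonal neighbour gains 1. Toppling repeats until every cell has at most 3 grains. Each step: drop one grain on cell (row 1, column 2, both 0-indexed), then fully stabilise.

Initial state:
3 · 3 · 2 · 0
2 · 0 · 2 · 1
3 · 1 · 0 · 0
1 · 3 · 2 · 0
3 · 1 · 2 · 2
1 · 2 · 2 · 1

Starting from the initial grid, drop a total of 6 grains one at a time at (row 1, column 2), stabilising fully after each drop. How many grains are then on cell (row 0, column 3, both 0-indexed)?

1

[0] 3 · 3 · 2 · 0
2 · 0 · 2 · 1
3 · 1 · 0 · 0
1 · 3 · 2 · 0
3 · 1 · 2 · 2
1 · 2 · 2 · 1
[1] 3 · 3 · 2 · 0
2 · 0 · 3 · 1
3 · 1 · 0 · 0
1 · 3 · 2 · 0
3 · 1 · 2 · 2
1 · 2 · 2 · 1
[2] 3 · 3 · 3 · 0
2 · 1 · 0 · 2
3 · 1 · 1 · 0
1 · 3 · 2 · 0
3 · 1 · 2 · 2
1 · 2 · 2 · 1
[3] 3 · 3 · 3 · 0
2 · 1 · 1 · 2
3 · 1 · 1 · 0
1 · 3 · 2 · 0
3 · 1 · 2 · 2
1 · 2 · 2 · 1
[4] 3 · 3 · 3 · 0
2 · 1 · 2 · 2
3 · 1 · 1 · 0
1 · 3 · 2 · 0
3 · 1 · 2 · 2
1 · 2 · 2 · 1
[5] 3 · 3 · 3 · 0
2 · 1 · 3 · 2
3 · 1 · 1 · 0
1 · 3 · 2 · 0
3 · 1 · 2 · 2
1 · 2 · 2 · 1
[6] 0 · 1 · 1 · 1
3 · 3 · 1 · 3
3 · 1 · 2 · 0
1 · 3 · 2 · 0
3 · 1 · 2 · 2
1 · 2 · 2 · 1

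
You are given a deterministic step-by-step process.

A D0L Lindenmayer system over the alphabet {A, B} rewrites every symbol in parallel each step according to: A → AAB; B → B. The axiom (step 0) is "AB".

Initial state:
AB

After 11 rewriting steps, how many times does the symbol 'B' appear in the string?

0) AB
1) AABB
2) AABAABBB
3) AABAABBAABAABBBB
4) AABAABBAABAABBBAABAABBAABAABBBBB
5) AABAABBAABAABBBAABAABBAABAABBBBAABAABBAABAABBBAABAABBAABAABBBBBB
6) AABAABBAABAABBBAABAABBAABAABBBBAABAABBAABAABBBAABAABBAABAA…AABAABBBAABAABBAABAABBBBAABAABBAABAABBBAABAABBAABAABBBBBBB  (len 128)
7) AABAABBAABAABBBAABAABBAABAABBBBAABAABBAABAABBBAABAABBAABAA…ABAABBBAABAABBAABAABBBBAABAABBAABAABBBAABAABBAABAABBBBBBBB  (len 256)
8) AABAABBAABAABBBAABAABBAABAABBBBAABAABBAABAABBBAABAABBAABAA…BAABBBAABAABBAABAABBBBAABAABBAABAABBBAABAABBAABAABBBBBBBBB  (len 512)
9) AABAABBAABAABBBAABAABBAABAABBBBAABAABBAABAABBBAABAABBAABAA…AABBBAABAABBAABAABBBBAABAABBAABAABBBAABAABBAABAABBBBBBBBBB  (len 1024)
10) AABAABBAABAABBBAABAABBAABAABBBBAABAABBAABAABBBAABAABBAABAA…ABBBAABAABBAABAABBBBAABAABBAABAABBBAABAABBAABAABBBBBBBBBBB  (len 2048)
11) AABAABBAABAABBBAABAABBAABAABBBBAABAABBAABAABBBAABAABBAABAA…BBBAABAABBAABAABBBBAABAABBAABAABBBAABAABBAABAABBBBBBBBBBBB  (len 4096)

2048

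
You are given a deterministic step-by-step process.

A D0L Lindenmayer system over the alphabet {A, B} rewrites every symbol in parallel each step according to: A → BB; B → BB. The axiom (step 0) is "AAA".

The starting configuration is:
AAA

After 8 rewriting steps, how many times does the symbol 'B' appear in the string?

768

k=0  AAA
k=1  BBBBBB
k=2  BBBBBBBBBBBB
k=3  BBBBBBBBBBBBBBBBBBBBBBBB
k=4  BBBBBBBBBBBBBBBBBBBBBBBBBBBBBBBBBBBBBBBBBBBBBBBB
k=5  BBBBBBBBBBBBBBBBBBBBBBBBBBBBBBBBBBBBBBBBBBBBBBBBBBBBBBBBBBBBBBBBBBBBBBBBBBBBBBBBBBBBBBBBBBBBBBBB
k=6  BBBBBBBBBBBBBBBBBBBBBBBBBBBBBBBBBBBBBBBBBBBBBBBBBBBBBBBBBB…BBBBBBBBBBBBBBBBBBBBBBBBBBBBBBBBBBBBBBBBBBBBBBBBBBBBBBBBBB  (len 192)
k=7  BBBBBBBBBBBBBBBBBBBBBBBBBBBBBBBBBBBBBBBBBBBBBBBBBBBBBBBBBB…BBBBBBBBBBBBBBBBBBBBBBBBBBBBBBBBBBBBBBBBBBBBBBBBBBBBBBBBBB  (len 384)
k=8  BBBBBBBBBBBBBBBBBBBBBBBBBBBBBBBBBBBBBBBBBBBBBBBBBBBBBBBBBB…BBBBBBBBBBBBBBBBBBBBBBBBBBBBBBBBBBBBBBBBBBBBBBBBBBBBBBBBBB  (len 768)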